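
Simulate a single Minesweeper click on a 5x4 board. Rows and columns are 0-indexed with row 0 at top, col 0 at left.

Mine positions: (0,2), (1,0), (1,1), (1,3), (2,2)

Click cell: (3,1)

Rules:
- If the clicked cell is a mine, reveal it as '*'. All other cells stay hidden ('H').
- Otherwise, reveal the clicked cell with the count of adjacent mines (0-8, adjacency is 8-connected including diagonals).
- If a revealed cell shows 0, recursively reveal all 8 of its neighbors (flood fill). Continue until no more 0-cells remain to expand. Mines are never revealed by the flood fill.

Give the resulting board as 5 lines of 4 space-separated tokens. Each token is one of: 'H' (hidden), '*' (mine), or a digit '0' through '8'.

H H H H
H H H H
H H H H
H 1 H H
H H H H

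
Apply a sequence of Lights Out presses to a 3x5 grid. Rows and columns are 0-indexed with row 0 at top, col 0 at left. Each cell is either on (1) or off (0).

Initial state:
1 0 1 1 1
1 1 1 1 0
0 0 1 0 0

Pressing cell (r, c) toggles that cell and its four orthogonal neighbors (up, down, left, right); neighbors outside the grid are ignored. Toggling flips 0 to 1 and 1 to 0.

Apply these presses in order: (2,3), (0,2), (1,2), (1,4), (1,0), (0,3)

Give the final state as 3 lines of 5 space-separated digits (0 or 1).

After press 1 at (2,3):
1 0 1 1 1
1 1 1 0 0
0 0 0 1 1

After press 2 at (0,2):
1 1 0 0 1
1 1 0 0 0
0 0 0 1 1

After press 3 at (1,2):
1 1 1 0 1
1 0 1 1 0
0 0 1 1 1

After press 4 at (1,4):
1 1 1 0 0
1 0 1 0 1
0 0 1 1 0

After press 5 at (1,0):
0 1 1 0 0
0 1 1 0 1
1 0 1 1 0

After press 6 at (0,3):
0 1 0 1 1
0 1 1 1 1
1 0 1 1 0

Answer: 0 1 0 1 1
0 1 1 1 1
1 0 1 1 0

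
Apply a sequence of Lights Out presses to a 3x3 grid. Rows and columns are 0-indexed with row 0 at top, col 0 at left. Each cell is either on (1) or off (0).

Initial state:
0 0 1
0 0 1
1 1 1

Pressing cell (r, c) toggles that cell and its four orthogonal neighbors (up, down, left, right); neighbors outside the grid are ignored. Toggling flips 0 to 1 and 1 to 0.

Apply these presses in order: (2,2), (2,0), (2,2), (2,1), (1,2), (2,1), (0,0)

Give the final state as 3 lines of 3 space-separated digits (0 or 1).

Answer: 1 1 0
0 1 0
0 0 0

Derivation:
After press 1 at (2,2):
0 0 1
0 0 0
1 0 0

After press 2 at (2,0):
0 0 1
1 0 0
0 1 0

After press 3 at (2,2):
0 0 1
1 0 1
0 0 1

After press 4 at (2,1):
0 0 1
1 1 1
1 1 0

After press 5 at (1,2):
0 0 0
1 0 0
1 1 1

After press 6 at (2,1):
0 0 0
1 1 0
0 0 0

After press 7 at (0,0):
1 1 0
0 1 0
0 0 0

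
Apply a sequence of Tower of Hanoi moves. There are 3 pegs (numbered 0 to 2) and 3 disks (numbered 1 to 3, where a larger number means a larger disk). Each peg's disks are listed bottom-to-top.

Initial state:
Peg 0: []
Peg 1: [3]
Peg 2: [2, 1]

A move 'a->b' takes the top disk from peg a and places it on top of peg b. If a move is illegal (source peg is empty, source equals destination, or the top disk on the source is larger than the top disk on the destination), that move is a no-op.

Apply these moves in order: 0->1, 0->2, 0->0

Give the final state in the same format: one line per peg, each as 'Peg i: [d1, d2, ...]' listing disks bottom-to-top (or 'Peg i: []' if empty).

Answer: Peg 0: []
Peg 1: [3]
Peg 2: [2, 1]

Derivation:
After move 1 (0->1):
Peg 0: []
Peg 1: [3]
Peg 2: [2, 1]

After move 2 (0->2):
Peg 0: []
Peg 1: [3]
Peg 2: [2, 1]

After move 3 (0->0):
Peg 0: []
Peg 1: [3]
Peg 2: [2, 1]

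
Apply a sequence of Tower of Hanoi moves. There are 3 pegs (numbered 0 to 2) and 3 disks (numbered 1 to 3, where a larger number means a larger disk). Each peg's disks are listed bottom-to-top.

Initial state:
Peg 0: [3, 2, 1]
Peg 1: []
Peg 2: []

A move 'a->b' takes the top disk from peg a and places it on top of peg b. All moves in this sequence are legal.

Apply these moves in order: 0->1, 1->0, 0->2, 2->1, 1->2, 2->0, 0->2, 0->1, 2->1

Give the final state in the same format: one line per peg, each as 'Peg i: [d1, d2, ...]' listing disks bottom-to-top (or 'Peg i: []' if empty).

Answer: Peg 0: [3]
Peg 1: [2, 1]
Peg 2: []

Derivation:
After move 1 (0->1):
Peg 0: [3, 2]
Peg 1: [1]
Peg 2: []

After move 2 (1->0):
Peg 0: [3, 2, 1]
Peg 1: []
Peg 2: []

After move 3 (0->2):
Peg 0: [3, 2]
Peg 1: []
Peg 2: [1]

After move 4 (2->1):
Peg 0: [3, 2]
Peg 1: [1]
Peg 2: []

After move 5 (1->2):
Peg 0: [3, 2]
Peg 1: []
Peg 2: [1]

After move 6 (2->0):
Peg 0: [3, 2, 1]
Peg 1: []
Peg 2: []

After move 7 (0->2):
Peg 0: [3, 2]
Peg 1: []
Peg 2: [1]

After move 8 (0->1):
Peg 0: [3]
Peg 1: [2]
Peg 2: [1]

After move 9 (2->1):
Peg 0: [3]
Peg 1: [2, 1]
Peg 2: []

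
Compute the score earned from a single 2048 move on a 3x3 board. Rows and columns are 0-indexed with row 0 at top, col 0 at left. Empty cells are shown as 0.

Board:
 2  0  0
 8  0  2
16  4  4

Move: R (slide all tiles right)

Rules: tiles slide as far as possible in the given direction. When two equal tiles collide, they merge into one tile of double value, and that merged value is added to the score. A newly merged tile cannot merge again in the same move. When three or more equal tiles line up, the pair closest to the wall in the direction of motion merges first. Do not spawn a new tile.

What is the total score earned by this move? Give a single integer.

Slide right:
row 0: [2, 0, 0] -> [0, 0, 2]  score +0 (running 0)
row 1: [8, 0, 2] -> [0, 8, 2]  score +0 (running 0)
row 2: [16, 4, 4] -> [0, 16, 8]  score +8 (running 8)
Board after move:
 0  0  2
 0  8  2
 0 16  8

Answer: 8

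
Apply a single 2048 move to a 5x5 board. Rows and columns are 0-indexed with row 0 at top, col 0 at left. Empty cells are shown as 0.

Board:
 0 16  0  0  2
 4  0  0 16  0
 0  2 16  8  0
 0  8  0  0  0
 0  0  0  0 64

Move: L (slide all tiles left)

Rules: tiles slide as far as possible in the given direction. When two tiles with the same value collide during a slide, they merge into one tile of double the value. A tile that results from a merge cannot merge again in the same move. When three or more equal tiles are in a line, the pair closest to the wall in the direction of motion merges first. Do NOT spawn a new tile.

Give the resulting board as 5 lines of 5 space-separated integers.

Slide left:
row 0: [0, 16, 0, 0, 2] -> [16, 2, 0, 0, 0]
row 1: [4, 0, 0, 16, 0] -> [4, 16, 0, 0, 0]
row 2: [0, 2, 16, 8, 0] -> [2, 16, 8, 0, 0]
row 3: [0, 8, 0, 0, 0] -> [8, 0, 0, 0, 0]
row 4: [0, 0, 0, 0, 64] -> [64, 0, 0, 0, 0]

Answer: 16  2  0  0  0
 4 16  0  0  0
 2 16  8  0  0
 8  0  0  0  0
64  0  0  0  0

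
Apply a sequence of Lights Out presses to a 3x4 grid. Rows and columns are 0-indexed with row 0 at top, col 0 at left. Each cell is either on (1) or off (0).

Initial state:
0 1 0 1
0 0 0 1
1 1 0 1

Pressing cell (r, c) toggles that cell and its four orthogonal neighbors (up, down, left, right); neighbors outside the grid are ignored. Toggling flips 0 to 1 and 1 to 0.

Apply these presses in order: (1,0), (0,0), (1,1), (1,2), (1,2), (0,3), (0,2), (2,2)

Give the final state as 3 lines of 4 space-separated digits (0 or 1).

Answer: 0 0 0 1
1 0 1 0
0 1 1 0

Derivation:
After press 1 at (1,0):
1 1 0 1
1 1 0 1
0 1 0 1

After press 2 at (0,0):
0 0 0 1
0 1 0 1
0 1 0 1

After press 3 at (1,1):
0 1 0 1
1 0 1 1
0 0 0 1

After press 4 at (1,2):
0 1 1 1
1 1 0 0
0 0 1 1

After press 5 at (1,2):
0 1 0 1
1 0 1 1
0 0 0 1

After press 6 at (0,3):
0 1 1 0
1 0 1 0
0 0 0 1

After press 7 at (0,2):
0 0 0 1
1 0 0 0
0 0 0 1

After press 8 at (2,2):
0 0 0 1
1 0 1 0
0 1 1 0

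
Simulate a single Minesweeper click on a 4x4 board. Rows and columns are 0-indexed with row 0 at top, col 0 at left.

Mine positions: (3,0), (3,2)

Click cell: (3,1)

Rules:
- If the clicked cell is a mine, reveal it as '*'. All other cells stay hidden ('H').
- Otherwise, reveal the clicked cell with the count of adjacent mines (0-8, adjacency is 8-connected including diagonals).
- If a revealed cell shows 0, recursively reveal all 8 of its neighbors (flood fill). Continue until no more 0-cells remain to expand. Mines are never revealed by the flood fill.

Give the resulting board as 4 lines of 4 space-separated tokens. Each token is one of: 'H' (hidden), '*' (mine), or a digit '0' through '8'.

H H H H
H H H H
H H H H
H 2 H H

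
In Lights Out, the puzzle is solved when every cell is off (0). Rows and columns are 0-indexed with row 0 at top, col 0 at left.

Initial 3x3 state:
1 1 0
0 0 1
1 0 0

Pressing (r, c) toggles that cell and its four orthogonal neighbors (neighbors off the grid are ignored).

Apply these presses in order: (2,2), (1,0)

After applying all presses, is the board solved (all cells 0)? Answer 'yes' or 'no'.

Answer: no

Derivation:
After press 1 at (2,2):
1 1 0
0 0 0
1 1 1

After press 2 at (1,0):
0 1 0
1 1 0
0 1 1

Lights still on: 5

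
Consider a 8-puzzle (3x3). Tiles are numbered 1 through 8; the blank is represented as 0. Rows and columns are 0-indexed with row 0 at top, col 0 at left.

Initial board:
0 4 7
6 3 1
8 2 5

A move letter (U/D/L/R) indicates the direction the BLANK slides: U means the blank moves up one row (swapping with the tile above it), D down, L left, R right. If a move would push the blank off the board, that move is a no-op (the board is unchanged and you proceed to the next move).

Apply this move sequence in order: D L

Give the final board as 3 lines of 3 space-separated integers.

Answer: 6 4 7
0 3 1
8 2 5

Derivation:
After move 1 (D):
6 4 7
0 3 1
8 2 5

After move 2 (L):
6 4 7
0 3 1
8 2 5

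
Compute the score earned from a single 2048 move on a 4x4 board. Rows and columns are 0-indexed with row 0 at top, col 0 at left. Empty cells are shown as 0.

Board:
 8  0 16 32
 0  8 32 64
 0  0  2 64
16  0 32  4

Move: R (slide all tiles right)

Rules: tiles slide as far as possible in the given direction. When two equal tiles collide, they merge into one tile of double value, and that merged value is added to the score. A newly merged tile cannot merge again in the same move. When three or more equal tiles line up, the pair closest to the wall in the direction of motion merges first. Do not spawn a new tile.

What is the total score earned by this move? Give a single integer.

Slide right:
row 0: [8, 0, 16, 32] -> [0, 8, 16, 32]  score +0 (running 0)
row 1: [0, 8, 32, 64] -> [0, 8, 32, 64]  score +0 (running 0)
row 2: [0, 0, 2, 64] -> [0, 0, 2, 64]  score +0 (running 0)
row 3: [16, 0, 32, 4] -> [0, 16, 32, 4]  score +0 (running 0)
Board after move:
 0  8 16 32
 0  8 32 64
 0  0  2 64
 0 16 32  4

Answer: 0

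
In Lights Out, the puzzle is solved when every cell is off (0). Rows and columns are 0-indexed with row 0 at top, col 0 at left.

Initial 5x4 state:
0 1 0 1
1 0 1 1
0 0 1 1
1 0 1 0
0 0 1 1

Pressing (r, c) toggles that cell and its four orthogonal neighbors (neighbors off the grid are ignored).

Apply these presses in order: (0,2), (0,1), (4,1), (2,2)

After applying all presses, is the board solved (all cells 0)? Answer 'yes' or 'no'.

After press 1 at (0,2):
0 0 1 0
1 0 0 1
0 0 1 1
1 0 1 0
0 0 1 1

After press 2 at (0,1):
1 1 0 0
1 1 0 1
0 0 1 1
1 0 1 0
0 0 1 1

After press 3 at (4,1):
1 1 0 0
1 1 0 1
0 0 1 1
1 1 1 0
1 1 0 1

After press 4 at (2,2):
1 1 0 0
1 1 1 1
0 1 0 0
1 1 0 0
1 1 0 1

Lights still on: 12

Answer: no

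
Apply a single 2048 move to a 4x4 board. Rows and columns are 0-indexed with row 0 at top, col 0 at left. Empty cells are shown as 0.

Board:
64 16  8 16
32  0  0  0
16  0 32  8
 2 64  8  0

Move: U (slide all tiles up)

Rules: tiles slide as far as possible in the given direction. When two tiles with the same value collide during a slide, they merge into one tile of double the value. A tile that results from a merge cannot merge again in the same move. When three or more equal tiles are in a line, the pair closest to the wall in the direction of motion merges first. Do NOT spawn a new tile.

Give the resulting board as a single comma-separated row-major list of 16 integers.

Slide up:
col 0: [64, 32, 16, 2] -> [64, 32, 16, 2]
col 1: [16, 0, 0, 64] -> [16, 64, 0, 0]
col 2: [8, 0, 32, 8] -> [8, 32, 8, 0]
col 3: [16, 0, 8, 0] -> [16, 8, 0, 0]

Answer: 64, 16, 8, 16, 32, 64, 32, 8, 16, 0, 8, 0, 2, 0, 0, 0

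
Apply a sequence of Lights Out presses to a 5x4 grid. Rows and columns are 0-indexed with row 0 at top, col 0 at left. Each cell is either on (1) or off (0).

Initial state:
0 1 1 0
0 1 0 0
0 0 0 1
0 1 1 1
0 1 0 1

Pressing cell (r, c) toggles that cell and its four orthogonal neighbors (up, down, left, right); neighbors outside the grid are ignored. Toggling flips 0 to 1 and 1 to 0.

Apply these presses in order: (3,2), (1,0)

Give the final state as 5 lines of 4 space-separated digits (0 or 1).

After press 1 at (3,2):
0 1 1 0
0 1 0 0
0 0 1 1
0 0 0 0
0 1 1 1

After press 2 at (1,0):
1 1 1 0
1 0 0 0
1 0 1 1
0 0 0 0
0 1 1 1

Answer: 1 1 1 0
1 0 0 0
1 0 1 1
0 0 0 0
0 1 1 1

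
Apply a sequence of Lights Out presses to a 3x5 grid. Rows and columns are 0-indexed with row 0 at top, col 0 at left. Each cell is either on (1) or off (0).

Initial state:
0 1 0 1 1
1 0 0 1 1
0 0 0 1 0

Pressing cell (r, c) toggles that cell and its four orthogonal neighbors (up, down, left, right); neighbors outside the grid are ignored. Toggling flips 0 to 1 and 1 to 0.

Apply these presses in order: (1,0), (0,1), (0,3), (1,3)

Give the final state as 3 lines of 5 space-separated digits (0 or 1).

After press 1 at (1,0):
1 1 0 1 1
0 1 0 1 1
1 0 0 1 0

After press 2 at (0,1):
0 0 1 1 1
0 0 0 1 1
1 0 0 1 0

After press 3 at (0,3):
0 0 0 0 0
0 0 0 0 1
1 0 0 1 0

After press 4 at (1,3):
0 0 0 1 0
0 0 1 1 0
1 0 0 0 0

Answer: 0 0 0 1 0
0 0 1 1 0
1 0 0 0 0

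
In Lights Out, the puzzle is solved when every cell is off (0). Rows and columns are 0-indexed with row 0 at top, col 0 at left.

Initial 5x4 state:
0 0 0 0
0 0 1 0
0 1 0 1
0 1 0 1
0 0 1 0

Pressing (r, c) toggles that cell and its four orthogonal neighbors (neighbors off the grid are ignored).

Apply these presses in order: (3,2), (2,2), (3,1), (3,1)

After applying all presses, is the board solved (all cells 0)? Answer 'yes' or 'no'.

After press 1 at (3,2):
0 0 0 0
0 0 1 0
0 1 1 1
0 0 1 0
0 0 0 0

After press 2 at (2,2):
0 0 0 0
0 0 0 0
0 0 0 0
0 0 0 0
0 0 0 0

After press 3 at (3,1):
0 0 0 0
0 0 0 0
0 1 0 0
1 1 1 0
0 1 0 0

After press 4 at (3,1):
0 0 0 0
0 0 0 0
0 0 0 0
0 0 0 0
0 0 0 0

Lights still on: 0

Answer: yes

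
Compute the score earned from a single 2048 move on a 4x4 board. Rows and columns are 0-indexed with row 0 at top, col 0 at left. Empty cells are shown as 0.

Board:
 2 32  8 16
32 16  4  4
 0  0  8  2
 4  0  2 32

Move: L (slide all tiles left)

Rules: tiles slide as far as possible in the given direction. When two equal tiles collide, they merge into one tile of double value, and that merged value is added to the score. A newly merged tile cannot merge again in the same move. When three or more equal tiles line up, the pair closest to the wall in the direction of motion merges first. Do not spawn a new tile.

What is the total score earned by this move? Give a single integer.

Slide left:
row 0: [2, 32, 8, 16] -> [2, 32, 8, 16]  score +0 (running 0)
row 1: [32, 16, 4, 4] -> [32, 16, 8, 0]  score +8 (running 8)
row 2: [0, 0, 8, 2] -> [8, 2, 0, 0]  score +0 (running 8)
row 3: [4, 0, 2, 32] -> [4, 2, 32, 0]  score +0 (running 8)
Board after move:
 2 32  8 16
32 16  8  0
 8  2  0  0
 4  2 32  0

Answer: 8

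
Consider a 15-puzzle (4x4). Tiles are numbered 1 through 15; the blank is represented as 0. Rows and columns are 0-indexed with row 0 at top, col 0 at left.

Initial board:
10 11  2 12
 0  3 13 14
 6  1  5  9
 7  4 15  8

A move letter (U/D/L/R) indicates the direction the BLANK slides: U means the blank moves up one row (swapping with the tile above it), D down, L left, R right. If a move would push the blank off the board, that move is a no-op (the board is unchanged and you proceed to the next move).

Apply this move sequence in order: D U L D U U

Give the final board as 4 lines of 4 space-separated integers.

Answer:  0 11  2 12
10  3 13 14
 6  1  5  9
 7  4 15  8

Derivation:
After move 1 (D):
10 11  2 12
 6  3 13 14
 0  1  5  9
 7  4 15  8

After move 2 (U):
10 11  2 12
 0  3 13 14
 6  1  5  9
 7  4 15  8

After move 3 (L):
10 11  2 12
 0  3 13 14
 6  1  5  9
 7  4 15  8

After move 4 (D):
10 11  2 12
 6  3 13 14
 0  1  5  9
 7  4 15  8

After move 5 (U):
10 11  2 12
 0  3 13 14
 6  1  5  9
 7  4 15  8

After move 6 (U):
 0 11  2 12
10  3 13 14
 6  1  5  9
 7  4 15  8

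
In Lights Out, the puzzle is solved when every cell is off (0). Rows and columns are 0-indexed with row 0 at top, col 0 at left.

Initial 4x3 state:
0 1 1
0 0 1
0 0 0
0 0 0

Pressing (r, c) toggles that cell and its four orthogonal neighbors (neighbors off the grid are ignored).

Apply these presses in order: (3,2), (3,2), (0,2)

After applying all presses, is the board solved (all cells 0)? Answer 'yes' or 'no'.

Answer: yes

Derivation:
After press 1 at (3,2):
0 1 1
0 0 1
0 0 1
0 1 1

After press 2 at (3,2):
0 1 1
0 0 1
0 0 0
0 0 0

After press 3 at (0,2):
0 0 0
0 0 0
0 0 0
0 0 0

Lights still on: 0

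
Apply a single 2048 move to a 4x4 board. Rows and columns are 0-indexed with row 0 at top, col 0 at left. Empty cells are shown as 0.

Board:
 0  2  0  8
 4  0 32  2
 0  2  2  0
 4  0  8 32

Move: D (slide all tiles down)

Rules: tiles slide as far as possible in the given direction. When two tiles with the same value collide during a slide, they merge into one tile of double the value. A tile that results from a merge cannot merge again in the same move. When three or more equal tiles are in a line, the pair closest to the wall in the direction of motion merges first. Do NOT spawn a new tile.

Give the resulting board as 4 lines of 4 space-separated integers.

Answer:  0  0  0  0
 0  0 32  8
 0  0  2  2
 8  4  8 32

Derivation:
Slide down:
col 0: [0, 4, 0, 4] -> [0, 0, 0, 8]
col 1: [2, 0, 2, 0] -> [0, 0, 0, 4]
col 2: [0, 32, 2, 8] -> [0, 32, 2, 8]
col 3: [8, 2, 0, 32] -> [0, 8, 2, 32]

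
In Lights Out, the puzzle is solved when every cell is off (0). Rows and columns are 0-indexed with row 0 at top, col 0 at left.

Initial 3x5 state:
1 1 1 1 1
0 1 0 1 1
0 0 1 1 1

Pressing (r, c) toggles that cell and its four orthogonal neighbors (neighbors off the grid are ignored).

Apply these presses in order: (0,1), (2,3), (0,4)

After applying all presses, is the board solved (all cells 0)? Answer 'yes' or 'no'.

Answer: yes

Derivation:
After press 1 at (0,1):
0 0 0 1 1
0 0 0 1 1
0 0 1 1 1

After press 2 at (2,3):
0 0 0 1 1
0 0 0 0 1
0 0 0 0 0

After press 3 at (0,4):
0 0 0 0 0
0 0 0 0 0
0 0 0 0 0

Lights still on: 0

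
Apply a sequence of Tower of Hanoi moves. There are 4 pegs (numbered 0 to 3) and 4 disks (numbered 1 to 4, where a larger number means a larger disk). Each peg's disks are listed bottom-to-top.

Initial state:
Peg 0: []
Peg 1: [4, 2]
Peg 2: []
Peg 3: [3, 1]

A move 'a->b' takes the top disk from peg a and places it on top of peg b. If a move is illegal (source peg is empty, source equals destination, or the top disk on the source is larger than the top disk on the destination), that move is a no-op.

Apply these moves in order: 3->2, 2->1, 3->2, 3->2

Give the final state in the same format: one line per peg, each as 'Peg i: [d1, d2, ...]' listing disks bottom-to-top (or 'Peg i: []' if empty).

After move 1 (3->2):
Peg 0: []
Peg 1: [4, 2]
Peg 2: [1]
Peg 3: [3]

After move 2 (2->1):
Peg 0: []
Peg 1: [4, 2, 1]
Peg 2: []
Peg 3: [3]

After move 3 (3->2):
Peg 0: []
Peg 1: [4, 2, 1]
Peg 2: [3]
Peg 3: []

After move 4 (3->2):
Peg 0: []
Peg 1: [4, 2, 1]
Peg 2: [3]
Peg 3: []

Answer: Peg 0: []
Peg 1: [4, 2, 1]
Peg 2: [3]
Peg 3: []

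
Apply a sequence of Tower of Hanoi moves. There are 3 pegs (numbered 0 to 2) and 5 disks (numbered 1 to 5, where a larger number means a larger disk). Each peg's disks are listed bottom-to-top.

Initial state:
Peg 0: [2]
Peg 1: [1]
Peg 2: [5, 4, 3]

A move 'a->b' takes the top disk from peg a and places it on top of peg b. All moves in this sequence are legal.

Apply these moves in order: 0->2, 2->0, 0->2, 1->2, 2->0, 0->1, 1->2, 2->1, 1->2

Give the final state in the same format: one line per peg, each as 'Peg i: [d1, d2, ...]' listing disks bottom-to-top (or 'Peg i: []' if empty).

Answer: Peg 0: []
Peg 1: []
Peg 2: [5, 4, 3, 2, 1]

Derivation:
After move 1 (0->2):
Peg 0: []
Peg 1: [1]
Peg 2: [5, 4, 3, 2]

After move 2 (2->0):
Peg 0: [2]
Peg 1: [1]
Peg 2: [5, 4, 3]

After move 3 (0->2):
Peg 0: []
Peg 1: [1]
Peg 2: [5, 4, 3, 2]

After move 4 (1->2):
Peg 0: []
Peg 1: []
Peg 2: [5, 4, 3, 2, 1]

After move 5 (2->0):
Peg 0: [1]
Peg 1: []
Peg 2: [5, 4, 3, 2]

After move 6 (0->1):
Peg 0: []
Peg 1: [1]
Peg 2: [5, 4, 3, 2]

After move 7 (1->2):
Peg 0: []
Peg 1: []
Peg 2: [5, 4, 3, 2, 1]

After move 8 (2->1):
Peg 0: []
Peg 1: [1]
Peg 2: [5, 4, 3, 2]

After move 9 (1->2):
Peg 0: []
Peg 1: []
Peg 2: [5, 4, 3, 2, 1]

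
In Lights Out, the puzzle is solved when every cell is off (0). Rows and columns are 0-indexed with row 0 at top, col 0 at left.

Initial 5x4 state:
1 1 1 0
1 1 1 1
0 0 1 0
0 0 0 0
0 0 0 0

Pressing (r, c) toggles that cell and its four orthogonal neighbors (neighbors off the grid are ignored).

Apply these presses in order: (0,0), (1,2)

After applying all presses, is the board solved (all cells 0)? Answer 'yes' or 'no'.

After press 1 at (0,0):
0 0 1 0
0 1 1 1
0 0 1 0
0 0 0 0
0 0 0 0

After press 2 at (1,2):
0 0 0 0
0 0 0 0
0 0 0 0
0 0 0 0
0 0 0 0

Lights still on: 0

Answer: yes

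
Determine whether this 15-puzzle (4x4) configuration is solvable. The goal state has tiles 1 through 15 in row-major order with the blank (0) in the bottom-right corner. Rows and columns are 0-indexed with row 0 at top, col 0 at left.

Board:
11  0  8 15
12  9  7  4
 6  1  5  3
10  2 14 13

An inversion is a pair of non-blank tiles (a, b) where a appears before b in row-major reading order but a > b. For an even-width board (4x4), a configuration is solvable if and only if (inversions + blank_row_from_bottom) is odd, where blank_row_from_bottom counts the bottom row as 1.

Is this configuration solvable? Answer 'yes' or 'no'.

Answer: yes

Derivation:
Inversions: 63
Blank is in row 0 (0-indexed from top), which is row 4 counting from the bottom (bottom = 1).
63 + 4 = 67, which is odd, so the puzzle is solvable.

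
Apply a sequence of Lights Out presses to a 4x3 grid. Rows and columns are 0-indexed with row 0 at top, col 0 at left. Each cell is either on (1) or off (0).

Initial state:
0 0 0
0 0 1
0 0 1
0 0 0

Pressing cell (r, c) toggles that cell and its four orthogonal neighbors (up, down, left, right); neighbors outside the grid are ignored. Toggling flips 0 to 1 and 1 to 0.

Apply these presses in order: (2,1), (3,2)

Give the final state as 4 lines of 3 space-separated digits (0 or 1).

After press 1 at (2,1):
0 0 0
0 1 1
1 1 0
0 1 0

After press 2 at (3,2):
0 0 0
0 1 1
1 1 1
0 0 1

Answer: 0 0 0
0 1 1
1 1 1
0 0 1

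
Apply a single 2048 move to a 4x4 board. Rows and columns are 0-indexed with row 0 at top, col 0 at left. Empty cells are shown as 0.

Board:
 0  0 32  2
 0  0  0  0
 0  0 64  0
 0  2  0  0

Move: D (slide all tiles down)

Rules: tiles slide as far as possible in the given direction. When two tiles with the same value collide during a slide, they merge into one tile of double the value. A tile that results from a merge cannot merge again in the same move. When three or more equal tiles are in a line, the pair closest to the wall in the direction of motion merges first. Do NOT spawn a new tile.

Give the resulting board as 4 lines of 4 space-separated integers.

Answer:  0  0  0  0
 0  0  0  0
 0  0 32  0
 0  2 64  2

Derivation:
Slide down:
col 0: [0, 0, 0, 0] -> [0, 0, 0, 0]
col 1: [0, 0, 0, 2] -> [0, 0, 0, 2]
col 2: [32, 0, 64, 0] -> [0, 0, 32, 64]
col 3: [2, 0, 0, 0] -> [0, 0, 0, 2]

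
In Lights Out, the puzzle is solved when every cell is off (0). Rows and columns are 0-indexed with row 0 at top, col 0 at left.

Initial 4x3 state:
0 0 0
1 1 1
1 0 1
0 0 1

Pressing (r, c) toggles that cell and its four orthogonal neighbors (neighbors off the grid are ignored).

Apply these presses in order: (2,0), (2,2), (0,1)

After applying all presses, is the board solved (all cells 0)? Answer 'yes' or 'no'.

After press 1 at (2,0):
0 0 0
0 1 1
0 1 1
1 0 1

After press 2 at (2,2):
0 0 0
0 1 0
0 0 0
1 0 0

After press 3 at (0,1):
1 1 1
0 0 0
0 0 0
1 0 0

Lights still on: 4

Answer: no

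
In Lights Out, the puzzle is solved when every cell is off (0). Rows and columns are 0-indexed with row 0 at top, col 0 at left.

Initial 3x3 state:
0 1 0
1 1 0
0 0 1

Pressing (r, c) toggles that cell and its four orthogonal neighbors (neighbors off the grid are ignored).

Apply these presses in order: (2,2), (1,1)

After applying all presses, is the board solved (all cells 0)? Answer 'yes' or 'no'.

Answer: yes

Derivation:
After press 1 at (2,2):
0 1 0
1 1 1
0 1 0

After press 2 at (1,1):
0 0 0
0 0 0
0 0 0

Lights still on: 0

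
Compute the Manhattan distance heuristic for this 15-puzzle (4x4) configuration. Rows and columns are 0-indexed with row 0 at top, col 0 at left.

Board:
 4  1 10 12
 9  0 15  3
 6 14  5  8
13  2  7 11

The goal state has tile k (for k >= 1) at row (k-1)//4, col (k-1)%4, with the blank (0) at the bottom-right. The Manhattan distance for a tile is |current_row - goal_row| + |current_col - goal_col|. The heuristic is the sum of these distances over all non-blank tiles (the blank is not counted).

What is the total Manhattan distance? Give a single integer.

Answer: 28

Derivation:
Tile 4: at (0,0), goal (0,3), distance |0-0|+|0-3| = 3
Tile 1: at (0,1), goal (0,0), distance |0-0|+|1-0| = 1
Tile 10: at (0,2), goal (2,1), distance |0-2|+|2-1| = 3
Tile 12: at (0,3), goal (2,3), distance |0-2|+|3-3| = 2
Tile 9: at (1,0), goal (2,0), distance |1-2|+|0-0| = 1
Tile 15: at (1,2), goal (3,2), distance |1-3|+|2-2| = 2
Tile 3: at (1,3), goal (0,2), distance |1-0|+|3-2| = 2
Tile 6: at (2,0), goal (1,1), distance |2-1|+|0-1| = 2
Tile 14: at (2,1), goal (3,1), distance |2-3|+|1-1| = 1
Tile 5: at (2,2), goal (1,0), distance |2-1|+|2-0| = 3
Tile 8: at (2,3), goal (1,3), distance |2-1|+|3-3| = 1
Tile 13: at (3,0), goal (3,0), distance |3-3|+|0-0| = 0
Tile 2: at (3,1), goal (0,1), distance |3-0|+|1-1| = 3
Tile 7: at (3,2), goal (1,2), distance |3-1|+|2-2| = 2
Tile 11: at (3,3), goal (2,2), distance |3-2|+|3-2| = 2
Sum: 3 + 1 + 3 + 2 + 1 + 2 + 2 + 2 + 1 + 3 + 1 + 0 + 3 + 2 + 2 = 28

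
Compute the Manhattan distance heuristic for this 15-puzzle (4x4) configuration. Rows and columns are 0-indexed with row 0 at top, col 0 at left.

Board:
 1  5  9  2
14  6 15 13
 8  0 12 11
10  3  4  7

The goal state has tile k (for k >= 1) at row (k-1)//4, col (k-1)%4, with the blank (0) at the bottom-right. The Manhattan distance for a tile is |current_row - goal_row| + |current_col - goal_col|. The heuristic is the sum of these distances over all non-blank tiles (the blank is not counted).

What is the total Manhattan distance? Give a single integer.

Tile 1: (0,0)->(0,0) = 0
Tile 5: (0,1)->(1,0) = 2
Tile 9: (0,2)->(2,0) = 4
Tile 2: (0,3)->(0,1) = 2
Tile 14: (1,0)->(3,1) = 3
Tile 6: (1,1)->(1,1) = 0
Tile 15: (1,2)->(3,2) = 2
Tile 13: (1,3)->(3,0) = 5
Tile 8: (2,0)->(1,3) = 4
Tile 12: (2,2)->(2,3) = 1
Tile 11: (2,3)->(2,2) = 1
Tile 10: (3,0)->(2,1) = 2
Tile 3: (3,1)->(0,2) = 4
Tile 4: (3,2)->(0,3) = 4
Tile 7: (3,3)->(1,2) = 3
Sum: 0 + 2 + 4 + 2 + 3 + 0 + 2 + 5 + 4 + 1 + 1 + 2 + 4 + 4 + 3 = 37

Answer: 37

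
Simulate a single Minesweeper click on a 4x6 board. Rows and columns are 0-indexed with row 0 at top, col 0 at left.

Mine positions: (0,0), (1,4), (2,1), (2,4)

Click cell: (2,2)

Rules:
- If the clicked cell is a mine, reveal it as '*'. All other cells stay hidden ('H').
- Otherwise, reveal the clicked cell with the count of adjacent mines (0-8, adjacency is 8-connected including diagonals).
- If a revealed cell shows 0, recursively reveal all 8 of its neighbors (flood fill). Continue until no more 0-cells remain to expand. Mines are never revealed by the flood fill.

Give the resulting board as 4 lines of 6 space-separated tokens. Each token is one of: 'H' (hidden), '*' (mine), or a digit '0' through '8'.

H H H H H H
H H H H H H
H H 1 H H H
H H H H H H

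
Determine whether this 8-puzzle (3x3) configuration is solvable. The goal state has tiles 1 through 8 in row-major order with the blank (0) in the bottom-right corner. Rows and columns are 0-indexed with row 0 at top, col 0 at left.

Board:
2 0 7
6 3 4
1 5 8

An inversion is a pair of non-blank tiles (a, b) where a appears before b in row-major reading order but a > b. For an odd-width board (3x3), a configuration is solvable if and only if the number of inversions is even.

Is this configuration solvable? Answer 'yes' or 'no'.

Inversions (pairs i<j in row-major order where tile[i] > tile[j] > 0): 12
12 is even, so the puzzle is solvable.

Answer: yes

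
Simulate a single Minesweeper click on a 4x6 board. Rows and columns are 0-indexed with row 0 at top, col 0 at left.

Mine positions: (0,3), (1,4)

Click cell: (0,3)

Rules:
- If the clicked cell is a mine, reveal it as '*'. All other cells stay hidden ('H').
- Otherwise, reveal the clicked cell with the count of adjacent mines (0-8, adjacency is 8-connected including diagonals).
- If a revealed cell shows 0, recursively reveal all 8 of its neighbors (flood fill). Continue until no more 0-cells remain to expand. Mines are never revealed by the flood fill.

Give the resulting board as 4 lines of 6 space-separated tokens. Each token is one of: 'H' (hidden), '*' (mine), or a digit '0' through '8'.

H H H * H H
H H H H H H
H H H H H H
H H H H H H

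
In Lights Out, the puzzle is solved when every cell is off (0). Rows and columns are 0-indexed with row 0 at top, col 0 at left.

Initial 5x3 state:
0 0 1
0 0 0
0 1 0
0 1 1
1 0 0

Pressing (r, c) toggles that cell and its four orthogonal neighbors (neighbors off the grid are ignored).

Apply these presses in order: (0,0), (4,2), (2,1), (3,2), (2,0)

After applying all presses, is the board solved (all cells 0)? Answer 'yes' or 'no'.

Answer: no

Derivation:
After press 1 at (0,0):
1 1 1
1 0 0
0 1 0
0 1 1
1 0 0

After press 2 at (4,2):
1 1 1
1 0 0
0 1 0
0 1 0
1 1 1

After press 3 at (2,1):
1 1 1
1 1 0
1 0 1
0 0 0
1 1 1

After press 4 at (3,2):
1 1 1
1 1 0
1 0 0
0 1 1
1 1 0

After press 5 at (2,0):
1 1 1
0 1 0
0 1 0
1 1 1
1 1 0

Lights still on: 10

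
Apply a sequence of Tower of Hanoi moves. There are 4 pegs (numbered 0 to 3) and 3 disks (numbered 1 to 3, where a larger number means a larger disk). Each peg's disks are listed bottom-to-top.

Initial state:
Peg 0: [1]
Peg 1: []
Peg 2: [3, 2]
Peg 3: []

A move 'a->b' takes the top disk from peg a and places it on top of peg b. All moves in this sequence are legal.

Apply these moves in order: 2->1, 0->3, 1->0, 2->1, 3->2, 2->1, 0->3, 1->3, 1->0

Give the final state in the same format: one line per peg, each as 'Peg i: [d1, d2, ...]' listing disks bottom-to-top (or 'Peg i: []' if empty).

After move 1 (2->1):
Peg 0: [1]
Peg 1: [2]
Peg 2: [3]
Peg 3: []

After move 2 (0->3):
Peg 0: []
Peg 1: [2]
Peg 2: [3]
Peg 3: [1]

After move 3 (1->0):
Peg 0: [2]
Peg 1: []
Peg 2: [3]
Peg 3: [1]

After move 4 (2->1):
Peg 0: [2]
Peg 1: [3]
Peg 2: []
Peg 3: [1]

After move 5 (3->2):
Peg 0: [2]
Peg 1: [3]
Peg 2: [1]
Peg 3: []

After move 6 (2->1):
Peg 0: [2]
Peg 1: [3, 1]
Peg 2: []
Peg 3: []

After move 7 (0->3):
Peg 0: []
Peg 1: [3, 1]
Peg 2: []
Peg 3: [2]

After move 8 (1->3):
Peg 0: []
Peg 1: [3]
Peg 2: []
Peg 3: [2, 1]

After move 9 (1->0):
Peg 0: [3]
Peg 1: []
Peg 2: []
Peg 3: [2, 1]

Answer: Peg 0: [3]
Peg 1: []
Peg 2: []
Peg 3: [2, 1]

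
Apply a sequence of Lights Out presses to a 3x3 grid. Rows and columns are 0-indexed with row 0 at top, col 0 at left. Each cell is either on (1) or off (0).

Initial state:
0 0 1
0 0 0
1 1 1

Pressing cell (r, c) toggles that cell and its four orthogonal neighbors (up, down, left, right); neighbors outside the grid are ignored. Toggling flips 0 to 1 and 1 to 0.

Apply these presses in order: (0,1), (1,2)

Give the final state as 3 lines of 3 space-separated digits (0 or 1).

Answer: 1 1 1
0 0 1
1 1 0

Derivation:
After press 1 at (0,1):
1 1 0
0 1 0
1 1 1

After press 2 at (1,2):
1 1 1
0 0 1
1 1 0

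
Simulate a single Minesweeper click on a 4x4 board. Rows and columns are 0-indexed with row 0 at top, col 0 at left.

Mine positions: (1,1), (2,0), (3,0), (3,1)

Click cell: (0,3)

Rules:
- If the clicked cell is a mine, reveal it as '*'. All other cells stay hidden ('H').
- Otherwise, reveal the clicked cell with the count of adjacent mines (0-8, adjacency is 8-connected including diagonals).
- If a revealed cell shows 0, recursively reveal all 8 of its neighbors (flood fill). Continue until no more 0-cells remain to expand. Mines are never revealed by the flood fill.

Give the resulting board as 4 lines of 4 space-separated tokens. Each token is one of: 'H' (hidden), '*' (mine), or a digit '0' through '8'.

H H 1 0
H H 1 0
H H 2 0
H H 1 0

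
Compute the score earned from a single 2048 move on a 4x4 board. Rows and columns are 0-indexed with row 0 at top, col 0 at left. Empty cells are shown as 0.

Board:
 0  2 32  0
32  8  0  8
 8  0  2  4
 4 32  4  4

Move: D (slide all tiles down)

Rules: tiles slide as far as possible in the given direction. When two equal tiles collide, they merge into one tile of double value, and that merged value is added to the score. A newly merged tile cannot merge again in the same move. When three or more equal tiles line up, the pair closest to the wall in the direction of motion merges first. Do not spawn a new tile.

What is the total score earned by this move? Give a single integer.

Slide down:
col 0: [0, 32, 8, 4] -> [0, 32, 8, 4]  score +0 (running 0)
col 1: [2, 8, 0, 32] -> [0, 2, 8, 32]  score +0 (running 0)
col 2: [32, 0, 2, 4] -> [0, 32, 2, 4]  score +0 (running 0)
col 3: [0, 8, 4, 4] -> [0, 0, 8, 8]  score +8 (running 8)
Board after move:
 0  0  0  0
32  2 32  0
 8  8  2  8
 4 32  4  8

Answer: 8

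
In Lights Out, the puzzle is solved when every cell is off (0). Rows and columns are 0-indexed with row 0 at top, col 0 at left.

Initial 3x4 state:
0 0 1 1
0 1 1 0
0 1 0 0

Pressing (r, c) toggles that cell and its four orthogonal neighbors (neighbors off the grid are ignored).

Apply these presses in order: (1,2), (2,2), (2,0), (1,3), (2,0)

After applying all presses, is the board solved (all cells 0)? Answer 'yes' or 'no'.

Answer: yes

Derivation:
After press 1 at (1,2):
0 0 0 1
0 0 0 1
0 1 1 0

After press 2 at (2,2):
0 0 0 1
0 0 1 1
0 0 0 1

After press 3 at (2,0):
0 0 0 1
1 0 1 1
1 1 0 1

After press 4 at (1,3):
0 0 0 0
1 0 0 0
1 1 0 0

After press 5 at (2,0):
0 0 0 0
0 0 0 0
0 0 0 0

Lights still on: 0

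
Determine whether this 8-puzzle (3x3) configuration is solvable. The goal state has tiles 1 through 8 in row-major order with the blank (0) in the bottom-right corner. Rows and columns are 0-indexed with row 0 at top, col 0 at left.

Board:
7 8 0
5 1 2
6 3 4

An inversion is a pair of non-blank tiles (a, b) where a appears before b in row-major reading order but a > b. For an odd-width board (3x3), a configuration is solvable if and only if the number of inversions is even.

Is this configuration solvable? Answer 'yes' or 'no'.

Answer: yes

Derivation:
Inversions (pairs i<j in row-major order where tile[i] > tile[j] > 0): 18
18 is even, so the puzzle is solvable.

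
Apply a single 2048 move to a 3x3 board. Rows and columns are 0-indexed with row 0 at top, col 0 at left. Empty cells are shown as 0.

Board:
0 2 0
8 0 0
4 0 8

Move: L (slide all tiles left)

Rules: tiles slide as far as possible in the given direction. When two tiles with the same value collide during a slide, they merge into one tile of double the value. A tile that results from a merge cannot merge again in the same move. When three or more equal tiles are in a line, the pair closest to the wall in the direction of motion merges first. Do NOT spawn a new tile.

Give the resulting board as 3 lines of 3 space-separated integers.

Answer: 2 0 0
8 0 0
4 8 0

Derivation:
Slide left:
row 0: [0, 2, 0] -> [2, 0, 0]
row 1: [8, 0, 0] -> [8, 0, 0]
row 2: [4, 0, 8] -> [4, 8, 0]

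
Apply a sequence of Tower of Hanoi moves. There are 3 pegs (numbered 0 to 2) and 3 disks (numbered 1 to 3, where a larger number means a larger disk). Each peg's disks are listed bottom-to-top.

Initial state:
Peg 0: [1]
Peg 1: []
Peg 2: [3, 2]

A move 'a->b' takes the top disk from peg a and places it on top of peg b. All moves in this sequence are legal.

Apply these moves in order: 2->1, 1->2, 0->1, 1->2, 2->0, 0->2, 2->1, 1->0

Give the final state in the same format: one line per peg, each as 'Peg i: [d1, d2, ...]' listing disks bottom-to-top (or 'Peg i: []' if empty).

After move 1 (2->1):
Peg 0: [1]
Peg 1: [2]
Peg 2: [3]

After move 2 (1->2):
Peg 0: [1]
Peg 1: []
Peg 2: [3, 2]

After move 3 (0->1):
Peg 0: []
Peg 1: [1]
Peg 2: [3, 2]

After move 4 (1->2):
Peg 0: []
Peg 1: []
Peg 2: [3, 2, 1]

After move 5 (2->0):
Peg 0: [1]
Peg 1: []
Peg 2: [3, 2]

After move 6 (0->2):
Peg 0: []
Peg 1: []
Peg 2: [3, 2, 1]

After move 7 (2->1):
Peg 0: []
Peg 1: [1]
Peg 2: [3, 2]

After move 8 (1->0):
Peg 0: [1]
Peg 1: []
Peg 2: [3, 2]

Answer: Peg 0: [1]
Peg 1: []
Peg 2: [3, 2]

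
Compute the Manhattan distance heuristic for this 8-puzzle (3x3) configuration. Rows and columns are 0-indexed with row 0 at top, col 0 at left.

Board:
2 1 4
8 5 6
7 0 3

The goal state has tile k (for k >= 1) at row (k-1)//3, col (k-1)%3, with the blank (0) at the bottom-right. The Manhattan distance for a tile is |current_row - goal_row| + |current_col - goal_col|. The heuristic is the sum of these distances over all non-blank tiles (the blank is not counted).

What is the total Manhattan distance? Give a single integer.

Answer: 9

Derivation:
Tile 2: (0,0)->(0,1) = 1
Tile 1: (0,1)->(0,0) = 1
Tile 4: (0,2)->(1,0) = 3
Tile 8: (1,0)->(2,1) = 2
Tile 5: (1,1)->(1,1) = 0
Tile 6: (1,2)->(1,2) = 0
Tile 7: (2,0)->(2,0) = 0
Tile 3: (2,2)->(0,2) = 2
Sum: 1 + 1 + 3 + 2 + 0 + 0 + 0 + 2 = 9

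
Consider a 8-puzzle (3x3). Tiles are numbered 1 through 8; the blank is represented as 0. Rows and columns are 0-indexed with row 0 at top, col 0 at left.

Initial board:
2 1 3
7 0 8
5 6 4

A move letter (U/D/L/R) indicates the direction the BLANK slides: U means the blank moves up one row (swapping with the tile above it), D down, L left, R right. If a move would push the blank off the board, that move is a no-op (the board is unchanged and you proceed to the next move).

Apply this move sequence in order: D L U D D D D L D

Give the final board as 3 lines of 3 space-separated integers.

After move 1 (D):
2 1 3
7 6 8
5 0 4

After move 2 (L):
2 1 3
7 6 8
0 5 4

After move 3 (U):
2 1 3
0 6 8
7 5 4

After move 4 (D):
2 1 3
7 6 8
0 5 4

After move 5 (D):
2 1 3
7 6 8
0 5 4

After move 6 (D):
2 1 3
7 6 8
0 5 4

After move 7 (D):
2 1 3
7 6 8
0 5 4

After move 8 (L):
2 1 3
7 6 8
0 5 4

After move 9 (D):
2 1 3
7 6 8
0 5 4

Answer: 2 1 3
7 6 8
0 5 4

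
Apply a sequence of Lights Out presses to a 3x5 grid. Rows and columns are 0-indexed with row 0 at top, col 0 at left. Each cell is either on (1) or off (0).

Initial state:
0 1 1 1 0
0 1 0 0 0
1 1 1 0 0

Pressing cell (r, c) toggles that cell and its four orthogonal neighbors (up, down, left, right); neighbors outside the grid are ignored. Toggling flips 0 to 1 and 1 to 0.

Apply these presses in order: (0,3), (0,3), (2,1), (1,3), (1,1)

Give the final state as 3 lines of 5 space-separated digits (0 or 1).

Answer: 0 0 1 0 0
1 1 0 1 1
0 1 0 1 0

Derivation:
After press 1 at (0,3):
0 1 0 0 1
0 1 0 1 0
1 1 1 0 0

After press 2 at (0,3):
0 1 1 1 0
0 1 0 0 0
1 1 1 0 0

After press 3 at (2,1):
0 1 1 1 0
0 0 0 0 0
0 0 0 0 0

After press 4 at (1,3):
0 1 1 0 0
0 0 1 1 1
0 0 0 1 0

After press 5 at (1,1):
0 0 1 0 0
1 1 0 1 1
0 1 0 1 0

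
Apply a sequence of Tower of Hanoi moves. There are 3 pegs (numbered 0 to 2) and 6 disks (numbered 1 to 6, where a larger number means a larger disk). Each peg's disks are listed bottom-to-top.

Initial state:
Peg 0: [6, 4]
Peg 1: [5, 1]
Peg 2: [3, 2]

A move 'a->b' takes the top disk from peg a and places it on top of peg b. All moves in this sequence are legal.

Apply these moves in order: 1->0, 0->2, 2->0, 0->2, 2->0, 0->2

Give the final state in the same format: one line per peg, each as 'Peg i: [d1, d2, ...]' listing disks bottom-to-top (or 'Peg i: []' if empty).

Answer: Peg 0: [6, 4]
Peg 1: [5]
Peg 2: [3, 2, 1]

Derivation:
After move 1 (1->0):
Peg 0: [6, 4, 1]
Peg 1: [5]
Peg 2: [3, 2]

After move 2 (0->2):
Peg 0: [6, 4]
Peg 1: [5]
Peg 2: [3, 2, 1]

After move 3 (2->0):
Peg 0: [6, 4, 1]
Peg 1: [5]
Peg 2: [3, 2]

After move 4 (0->2):
Peg 0: [6, 4]
Peg 1: [5]
Peg 2: [3, 2, 1]

After move 5 (2->0):
Peg 0: [6, 4, 1]
Peg 1: [5]
Peg 2: [3, 2]

After move 6 (0->2):
Peg 0: [6, 4]
Peg 1: [5]
Peg 2: [3, 2, 1]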